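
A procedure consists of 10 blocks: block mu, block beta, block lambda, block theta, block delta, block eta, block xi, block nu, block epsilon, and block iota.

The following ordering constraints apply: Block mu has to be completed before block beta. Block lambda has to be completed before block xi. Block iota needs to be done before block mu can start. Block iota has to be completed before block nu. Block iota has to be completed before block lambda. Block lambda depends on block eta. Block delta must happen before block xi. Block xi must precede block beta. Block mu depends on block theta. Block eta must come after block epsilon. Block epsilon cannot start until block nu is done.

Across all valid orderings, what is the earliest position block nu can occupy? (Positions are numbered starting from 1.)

2

The only block forced before block nu (directly or transitively) is block iota.
With 1 mandatory predecessor, the earliest block nu can sit is position 1+1 = 2, and placing just that one first achieves it.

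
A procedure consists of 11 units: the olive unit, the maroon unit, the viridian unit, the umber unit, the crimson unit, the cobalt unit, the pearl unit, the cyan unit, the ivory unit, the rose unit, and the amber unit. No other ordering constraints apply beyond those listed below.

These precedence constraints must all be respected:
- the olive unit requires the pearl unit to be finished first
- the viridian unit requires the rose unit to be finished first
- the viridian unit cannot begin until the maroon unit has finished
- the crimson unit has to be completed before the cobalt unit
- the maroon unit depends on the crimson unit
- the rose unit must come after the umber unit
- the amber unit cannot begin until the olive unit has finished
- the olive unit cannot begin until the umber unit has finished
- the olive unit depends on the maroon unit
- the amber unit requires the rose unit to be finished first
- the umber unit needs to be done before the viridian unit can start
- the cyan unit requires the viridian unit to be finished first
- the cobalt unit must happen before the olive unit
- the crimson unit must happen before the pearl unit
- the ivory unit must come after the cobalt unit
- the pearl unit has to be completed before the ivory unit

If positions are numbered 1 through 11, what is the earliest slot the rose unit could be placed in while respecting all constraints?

2

The only unit forced before the rose unit (directly or transitively) is the umber unit.
With 1 mandatory predecessor, the earliest the rose unit can sit is position 1+1 = 2, and placing just that one first achieves it.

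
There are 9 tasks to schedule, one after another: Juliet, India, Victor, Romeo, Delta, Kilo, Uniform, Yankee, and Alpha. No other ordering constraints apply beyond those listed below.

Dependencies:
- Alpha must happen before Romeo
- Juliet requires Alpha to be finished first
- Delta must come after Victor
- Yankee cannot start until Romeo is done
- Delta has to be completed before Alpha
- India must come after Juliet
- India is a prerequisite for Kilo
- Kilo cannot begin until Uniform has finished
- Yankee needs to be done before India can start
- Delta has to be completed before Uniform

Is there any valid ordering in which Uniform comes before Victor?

No

There is a dependency chain Victor → Delta → Uniform, so Uniform always comes after Victor.
So no valid ordering can have Uniform before Victor.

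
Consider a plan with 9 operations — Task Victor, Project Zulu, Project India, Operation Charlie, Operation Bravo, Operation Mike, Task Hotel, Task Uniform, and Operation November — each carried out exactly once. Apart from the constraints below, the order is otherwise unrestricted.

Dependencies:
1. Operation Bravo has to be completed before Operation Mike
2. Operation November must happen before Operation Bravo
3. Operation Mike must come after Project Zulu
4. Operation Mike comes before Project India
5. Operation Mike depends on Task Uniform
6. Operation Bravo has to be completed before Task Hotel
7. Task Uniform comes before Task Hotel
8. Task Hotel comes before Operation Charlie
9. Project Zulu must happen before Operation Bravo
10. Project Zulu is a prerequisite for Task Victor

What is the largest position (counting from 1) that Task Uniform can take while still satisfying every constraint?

Every operation that must follow Task Uniform has to come after it. Tracing all chains starting from Task Uniform, those operations are: Project India, Operation Charlie, Operation Mike, Task Hotel — 4 in total.
So at least 4 operations follow Task Uniform, putting Task Uniform no later than position 5. That position is achievable by scheduling everything else first.

5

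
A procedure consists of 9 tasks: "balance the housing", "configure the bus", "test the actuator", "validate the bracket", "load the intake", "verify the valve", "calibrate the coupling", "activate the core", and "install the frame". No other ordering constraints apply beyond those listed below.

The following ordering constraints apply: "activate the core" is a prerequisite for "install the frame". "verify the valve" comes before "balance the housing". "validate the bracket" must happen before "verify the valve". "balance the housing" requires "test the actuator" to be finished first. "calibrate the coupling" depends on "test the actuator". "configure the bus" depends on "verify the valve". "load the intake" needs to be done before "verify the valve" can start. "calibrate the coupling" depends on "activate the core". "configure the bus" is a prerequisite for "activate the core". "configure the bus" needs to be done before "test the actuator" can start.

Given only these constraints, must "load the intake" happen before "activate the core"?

Yes

Chaining the stated constraints: "load the intake" → "verify the valve" → "configure the bus" → "activate the core".
So "load the intake" must precede "activate the core" in any valid ordering.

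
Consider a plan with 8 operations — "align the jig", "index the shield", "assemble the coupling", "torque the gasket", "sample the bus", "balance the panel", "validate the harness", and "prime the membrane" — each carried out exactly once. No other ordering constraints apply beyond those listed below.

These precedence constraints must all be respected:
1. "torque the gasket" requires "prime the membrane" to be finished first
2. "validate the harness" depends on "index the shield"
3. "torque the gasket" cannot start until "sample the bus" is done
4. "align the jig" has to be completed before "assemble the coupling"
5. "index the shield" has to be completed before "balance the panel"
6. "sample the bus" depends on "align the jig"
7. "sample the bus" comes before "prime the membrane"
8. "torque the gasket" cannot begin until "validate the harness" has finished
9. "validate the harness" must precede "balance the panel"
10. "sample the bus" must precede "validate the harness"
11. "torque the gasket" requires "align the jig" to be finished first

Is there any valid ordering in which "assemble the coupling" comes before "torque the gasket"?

Yes

The constraints leave "assemble the coupling" and "torque the gasket" unordered relative to each other; nothing requires "torque the gasket" earlier.
That means at least one valid schedule has "assemble the coupling" before "torque the gasket".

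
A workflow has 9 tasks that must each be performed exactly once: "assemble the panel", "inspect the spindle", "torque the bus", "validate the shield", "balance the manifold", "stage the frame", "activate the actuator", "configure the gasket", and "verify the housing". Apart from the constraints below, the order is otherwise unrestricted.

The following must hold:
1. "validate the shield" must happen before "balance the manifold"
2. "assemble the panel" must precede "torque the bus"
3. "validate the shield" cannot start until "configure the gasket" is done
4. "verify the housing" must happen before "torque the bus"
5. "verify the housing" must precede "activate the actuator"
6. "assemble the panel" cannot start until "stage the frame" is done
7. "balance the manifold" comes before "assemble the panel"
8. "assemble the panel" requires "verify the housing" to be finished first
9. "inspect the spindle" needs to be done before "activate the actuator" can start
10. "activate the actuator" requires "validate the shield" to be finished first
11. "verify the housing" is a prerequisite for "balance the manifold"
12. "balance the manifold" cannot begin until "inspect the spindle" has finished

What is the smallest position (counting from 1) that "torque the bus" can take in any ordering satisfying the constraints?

Every task that must precede "torque the bus" has to come before it. Tracing all chains that end at "torque the bus", those tasks are: "assemble the panel", "inspect the spindle", "validate the shield", "balance the manifold", "stage the frame", "configure the gasket", "verify the housing" — 7 in total.
With 7 mandatory predecessors, the earliest "torque the bus" can sit is position 7+1 = 8, and placing just those 7 first achieves it.

8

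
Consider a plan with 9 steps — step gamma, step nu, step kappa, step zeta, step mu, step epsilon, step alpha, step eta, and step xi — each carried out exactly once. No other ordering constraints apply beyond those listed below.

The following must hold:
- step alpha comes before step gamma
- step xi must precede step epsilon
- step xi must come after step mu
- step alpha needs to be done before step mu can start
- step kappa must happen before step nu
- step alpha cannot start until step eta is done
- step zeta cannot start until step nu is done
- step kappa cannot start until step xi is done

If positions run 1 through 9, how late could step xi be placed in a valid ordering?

5

Following every chain forward from step xi, the steps that must come later are step nu, step kappa, step zeta, step epsilon — 4 of them.
With 4 mandatory successors out of 9 steps total, the latest slot for step xi is 9−4 = 5, and it's reachable by doing all non-successors before step xi.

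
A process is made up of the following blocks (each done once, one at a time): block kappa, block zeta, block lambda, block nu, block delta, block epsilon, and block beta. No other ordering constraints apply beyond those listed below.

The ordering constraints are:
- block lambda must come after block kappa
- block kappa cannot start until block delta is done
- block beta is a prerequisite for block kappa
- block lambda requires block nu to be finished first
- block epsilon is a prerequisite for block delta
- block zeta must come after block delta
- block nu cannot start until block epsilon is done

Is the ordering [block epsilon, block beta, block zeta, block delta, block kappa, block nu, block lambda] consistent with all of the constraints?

In the proposed order, block zeta appears before block delta.
But one of the constraints requires block delta before block zeta, so this ordering violates it.

No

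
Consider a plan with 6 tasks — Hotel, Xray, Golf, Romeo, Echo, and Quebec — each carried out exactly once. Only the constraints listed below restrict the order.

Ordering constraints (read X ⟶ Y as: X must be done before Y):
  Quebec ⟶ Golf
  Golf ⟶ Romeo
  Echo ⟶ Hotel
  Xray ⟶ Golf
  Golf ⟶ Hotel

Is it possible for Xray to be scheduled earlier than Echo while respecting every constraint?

The constraints leave Xray and Echo unordered relative to each other; nothing requires Echo earlier.
So a valid ordering placing Xray earlier than Echo exists.

Yes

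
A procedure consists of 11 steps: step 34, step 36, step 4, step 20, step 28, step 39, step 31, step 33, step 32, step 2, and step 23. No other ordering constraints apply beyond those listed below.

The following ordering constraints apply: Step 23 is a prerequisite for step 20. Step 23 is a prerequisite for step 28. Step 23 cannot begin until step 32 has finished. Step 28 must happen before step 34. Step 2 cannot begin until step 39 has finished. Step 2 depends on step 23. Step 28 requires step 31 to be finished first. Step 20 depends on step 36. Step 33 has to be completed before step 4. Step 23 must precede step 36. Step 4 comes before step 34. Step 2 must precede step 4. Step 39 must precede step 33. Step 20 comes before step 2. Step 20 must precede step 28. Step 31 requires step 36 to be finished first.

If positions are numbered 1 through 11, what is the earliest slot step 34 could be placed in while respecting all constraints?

11

Working backwards through the constraints from step 34, its full set of required predecessors is step 36, step 4, step 20, step 28, step 39, step 31, step 33, step 32, step 2, step 23 — 10 of them.
With 10 mandatory predecessors, the earliest step 34 can sit is position 10+1 = 11, and placing just those 10 first achieves it.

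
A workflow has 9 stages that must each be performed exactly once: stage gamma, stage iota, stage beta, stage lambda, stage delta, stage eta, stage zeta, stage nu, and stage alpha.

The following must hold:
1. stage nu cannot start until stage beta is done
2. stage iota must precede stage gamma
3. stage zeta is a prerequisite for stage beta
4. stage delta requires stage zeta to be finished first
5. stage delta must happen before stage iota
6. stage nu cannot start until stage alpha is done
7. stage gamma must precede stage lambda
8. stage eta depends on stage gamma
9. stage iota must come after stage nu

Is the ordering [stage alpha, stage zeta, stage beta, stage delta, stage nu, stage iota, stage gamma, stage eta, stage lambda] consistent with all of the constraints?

Yes

Checking each listed constraint against this order: for instance, stage alpha is in position 1 and stage nu in position 5, so that constraint holds — and the remaining constraints check out the same way.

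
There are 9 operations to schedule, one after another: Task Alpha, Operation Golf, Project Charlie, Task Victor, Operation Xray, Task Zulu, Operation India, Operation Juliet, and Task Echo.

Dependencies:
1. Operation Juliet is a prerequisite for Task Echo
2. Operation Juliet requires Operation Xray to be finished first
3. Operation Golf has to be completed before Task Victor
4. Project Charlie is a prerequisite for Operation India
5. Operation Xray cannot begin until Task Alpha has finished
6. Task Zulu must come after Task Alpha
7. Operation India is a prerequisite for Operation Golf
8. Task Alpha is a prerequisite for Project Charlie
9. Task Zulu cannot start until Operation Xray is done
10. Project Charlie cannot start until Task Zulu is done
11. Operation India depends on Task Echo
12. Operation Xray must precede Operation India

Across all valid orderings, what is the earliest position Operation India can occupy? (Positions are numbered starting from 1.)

7

The operations that are forced before Operation India, directly or transitively, are Task Alpha, Project Charlie, Operation Xray, Task Zulu, Operation Juliet, Task Echo. That's 6 operations.
With 6 mandatory predecessors, the earliest Operation India can sit is position 6+1 = 7, and placing just those 6 first achieves it.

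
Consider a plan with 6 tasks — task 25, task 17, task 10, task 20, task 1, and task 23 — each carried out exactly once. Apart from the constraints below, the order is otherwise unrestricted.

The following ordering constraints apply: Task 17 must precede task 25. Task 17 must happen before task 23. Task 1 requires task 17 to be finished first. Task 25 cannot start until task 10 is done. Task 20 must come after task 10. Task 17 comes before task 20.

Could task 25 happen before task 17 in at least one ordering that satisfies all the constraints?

No

There is a dependency chain task 17 → task 25, so task 25 always comes after task 17.
So no valid ordering can have task 25 before task 17.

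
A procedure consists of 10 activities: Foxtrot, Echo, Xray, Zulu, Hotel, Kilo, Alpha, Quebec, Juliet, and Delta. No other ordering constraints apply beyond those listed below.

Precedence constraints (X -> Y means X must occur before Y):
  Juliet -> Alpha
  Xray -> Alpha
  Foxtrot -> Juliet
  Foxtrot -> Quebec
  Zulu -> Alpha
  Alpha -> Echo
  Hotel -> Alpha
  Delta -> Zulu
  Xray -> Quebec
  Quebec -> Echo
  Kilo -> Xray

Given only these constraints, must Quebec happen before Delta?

Nothing in the constraints links Quebec and Delta; they are unordered relative to each other.
So Quebec can come before Delta or after — it is not forced.

No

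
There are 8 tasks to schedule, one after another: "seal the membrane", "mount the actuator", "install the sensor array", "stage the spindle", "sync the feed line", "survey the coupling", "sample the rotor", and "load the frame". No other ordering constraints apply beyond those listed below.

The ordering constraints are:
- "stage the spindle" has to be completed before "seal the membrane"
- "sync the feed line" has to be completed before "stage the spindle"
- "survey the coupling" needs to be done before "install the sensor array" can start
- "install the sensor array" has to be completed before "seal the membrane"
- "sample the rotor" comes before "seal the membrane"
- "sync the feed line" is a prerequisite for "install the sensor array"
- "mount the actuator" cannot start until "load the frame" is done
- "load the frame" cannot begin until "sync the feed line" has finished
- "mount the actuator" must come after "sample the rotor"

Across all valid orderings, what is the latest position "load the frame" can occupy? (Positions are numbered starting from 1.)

Following the constraints forward from "load the frame", its only required successor is "mount the actuator".
With 1 mandatory successor out of 8 tasks total, the latest slot for "load the frame" is 8−1 = 7, and it's reachable by doing all non-successors before "load the frame".

7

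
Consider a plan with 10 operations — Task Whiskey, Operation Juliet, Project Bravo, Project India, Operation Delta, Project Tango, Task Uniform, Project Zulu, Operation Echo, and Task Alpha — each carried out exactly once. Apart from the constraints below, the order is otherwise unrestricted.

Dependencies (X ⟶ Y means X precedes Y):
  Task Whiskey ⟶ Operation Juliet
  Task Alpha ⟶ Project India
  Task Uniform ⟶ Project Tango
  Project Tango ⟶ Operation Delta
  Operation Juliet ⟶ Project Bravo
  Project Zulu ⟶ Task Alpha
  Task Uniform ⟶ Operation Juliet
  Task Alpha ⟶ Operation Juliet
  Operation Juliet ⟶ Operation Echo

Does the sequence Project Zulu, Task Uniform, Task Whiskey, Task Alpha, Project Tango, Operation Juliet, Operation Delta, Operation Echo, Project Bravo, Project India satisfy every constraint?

Going through the constraints one by one, each required predecessor appears earlier in the sequence than its dependent — e.g. Task Alpha (position 4) is before Project India (position 10), as required.

Yes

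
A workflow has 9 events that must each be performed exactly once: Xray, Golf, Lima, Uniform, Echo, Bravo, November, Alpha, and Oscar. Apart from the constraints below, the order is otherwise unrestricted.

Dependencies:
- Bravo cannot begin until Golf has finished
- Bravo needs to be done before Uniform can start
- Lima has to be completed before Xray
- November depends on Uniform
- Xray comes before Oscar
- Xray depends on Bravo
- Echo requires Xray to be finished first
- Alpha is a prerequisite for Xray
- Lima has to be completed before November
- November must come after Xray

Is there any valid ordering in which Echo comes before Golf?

No

The constraints give a chain Golf → Bravo → Xray → Echo, which forces Golf before Echo.
Hence Echo can never be scheduled before Golf.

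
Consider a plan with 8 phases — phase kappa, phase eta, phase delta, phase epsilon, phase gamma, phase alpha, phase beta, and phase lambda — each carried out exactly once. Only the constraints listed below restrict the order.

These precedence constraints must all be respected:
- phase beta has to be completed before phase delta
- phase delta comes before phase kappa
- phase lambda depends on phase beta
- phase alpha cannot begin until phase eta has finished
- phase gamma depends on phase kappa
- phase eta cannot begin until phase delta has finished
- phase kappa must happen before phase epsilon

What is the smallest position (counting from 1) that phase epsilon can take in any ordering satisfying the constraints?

4

Every phase that must precede phase epsilon has to come before it. Tracing all chains that end at phase epsilon, those phases are: phase kappa, phase delta, phase beta — 3 in total.
With 3 mandatory predecessors, the earliest phase epsilon can sit is position 3+1 = 4, and placing just those 3 first achieves it.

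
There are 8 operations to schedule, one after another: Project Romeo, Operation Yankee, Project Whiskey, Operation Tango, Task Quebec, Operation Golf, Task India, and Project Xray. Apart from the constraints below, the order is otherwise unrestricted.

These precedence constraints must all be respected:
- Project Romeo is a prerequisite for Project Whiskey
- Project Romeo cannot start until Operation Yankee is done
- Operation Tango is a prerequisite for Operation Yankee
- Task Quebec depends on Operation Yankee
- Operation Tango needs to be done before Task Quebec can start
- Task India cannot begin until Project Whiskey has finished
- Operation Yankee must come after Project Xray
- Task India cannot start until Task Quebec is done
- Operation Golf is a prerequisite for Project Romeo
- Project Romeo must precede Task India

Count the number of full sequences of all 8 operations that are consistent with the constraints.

26

The operations with no prerequisites are Operation Tango, Operation Golf, Project Xray; any of them can be placed first.
Enumerating by repeatedly choosing an available operation (one whose prerequisites are all placed) gives 26 distinct complete orderings.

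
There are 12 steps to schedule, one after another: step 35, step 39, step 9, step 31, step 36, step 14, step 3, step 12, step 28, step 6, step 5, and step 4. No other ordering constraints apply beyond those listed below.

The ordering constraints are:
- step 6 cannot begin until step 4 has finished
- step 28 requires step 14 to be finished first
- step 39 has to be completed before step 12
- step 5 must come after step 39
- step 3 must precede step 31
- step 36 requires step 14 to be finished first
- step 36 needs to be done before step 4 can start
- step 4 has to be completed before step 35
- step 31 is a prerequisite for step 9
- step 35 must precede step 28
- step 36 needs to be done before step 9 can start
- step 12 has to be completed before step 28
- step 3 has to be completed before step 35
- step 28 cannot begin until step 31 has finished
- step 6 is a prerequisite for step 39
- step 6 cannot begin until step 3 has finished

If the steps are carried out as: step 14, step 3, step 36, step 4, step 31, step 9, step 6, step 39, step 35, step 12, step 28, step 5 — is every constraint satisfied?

Yes

Every stated constraint is respected: step 14 sits at position 1, ahead of step 28 at position 11, and each of the other listed pairs likewise has the predecessor earlier in the sequence.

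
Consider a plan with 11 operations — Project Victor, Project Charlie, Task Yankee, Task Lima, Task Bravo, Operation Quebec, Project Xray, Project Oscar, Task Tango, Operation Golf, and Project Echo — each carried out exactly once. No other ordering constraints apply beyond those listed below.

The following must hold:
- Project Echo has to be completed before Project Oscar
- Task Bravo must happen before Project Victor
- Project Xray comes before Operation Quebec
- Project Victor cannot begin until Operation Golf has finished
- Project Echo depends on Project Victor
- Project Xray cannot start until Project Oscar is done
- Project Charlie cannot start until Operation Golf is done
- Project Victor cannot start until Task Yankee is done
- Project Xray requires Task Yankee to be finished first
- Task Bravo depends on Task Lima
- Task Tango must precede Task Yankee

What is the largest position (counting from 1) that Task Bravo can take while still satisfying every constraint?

6

Every operation that must follow Task Bravo has to come after it. Tracing all chains starting from Task Bravo, those operations are: Project Victor, Operation Quebec, Project Xray, Project Oscar, Project Echo — 5 in total.
So at least 5 operations follow Task Bravo, putting Task Bravo no later than position 6. That position is achievable by scheduling everything else first.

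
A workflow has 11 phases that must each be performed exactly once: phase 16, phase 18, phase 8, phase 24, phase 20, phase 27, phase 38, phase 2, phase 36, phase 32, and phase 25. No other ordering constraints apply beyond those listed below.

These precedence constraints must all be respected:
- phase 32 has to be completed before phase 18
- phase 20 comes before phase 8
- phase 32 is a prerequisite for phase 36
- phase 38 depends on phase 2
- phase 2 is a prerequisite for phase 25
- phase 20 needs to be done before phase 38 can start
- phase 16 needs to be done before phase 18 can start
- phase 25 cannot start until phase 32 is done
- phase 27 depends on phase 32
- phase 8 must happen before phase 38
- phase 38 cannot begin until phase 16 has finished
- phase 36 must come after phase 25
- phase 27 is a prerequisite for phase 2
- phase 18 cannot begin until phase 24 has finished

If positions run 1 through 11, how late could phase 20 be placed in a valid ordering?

Every phase that must follow phase 20 has to come after it. Tracing all chains starting from phase 20, those phases are: phase 8, phase 38 — 2 in total.
With 2 mandatory successors out of 11 phases total, the latest slot for phase 20 is 11−2 = 9, and it's reachable by doing all non-successors before phase 20.

9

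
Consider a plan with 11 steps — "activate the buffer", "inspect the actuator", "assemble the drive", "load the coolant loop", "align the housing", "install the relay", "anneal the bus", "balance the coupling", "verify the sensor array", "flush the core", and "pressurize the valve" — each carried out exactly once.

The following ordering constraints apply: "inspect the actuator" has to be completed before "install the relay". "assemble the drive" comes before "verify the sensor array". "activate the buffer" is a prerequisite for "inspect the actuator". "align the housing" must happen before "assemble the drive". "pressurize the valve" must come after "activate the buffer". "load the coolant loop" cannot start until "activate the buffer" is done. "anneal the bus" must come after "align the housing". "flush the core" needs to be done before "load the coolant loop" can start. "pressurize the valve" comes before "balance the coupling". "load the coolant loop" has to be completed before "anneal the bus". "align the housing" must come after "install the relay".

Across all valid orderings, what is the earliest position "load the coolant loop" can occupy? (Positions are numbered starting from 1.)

3

Working backwards through the constraints from "load the coolant loop", its full set of required predecessors is "activate the buffer", "flush the core" — 2 of them.
With 2 mandatory predecessors, the earliest "load the coolant loop" can sit is position 2+1 = 3, and placing just those 2 first achieves it.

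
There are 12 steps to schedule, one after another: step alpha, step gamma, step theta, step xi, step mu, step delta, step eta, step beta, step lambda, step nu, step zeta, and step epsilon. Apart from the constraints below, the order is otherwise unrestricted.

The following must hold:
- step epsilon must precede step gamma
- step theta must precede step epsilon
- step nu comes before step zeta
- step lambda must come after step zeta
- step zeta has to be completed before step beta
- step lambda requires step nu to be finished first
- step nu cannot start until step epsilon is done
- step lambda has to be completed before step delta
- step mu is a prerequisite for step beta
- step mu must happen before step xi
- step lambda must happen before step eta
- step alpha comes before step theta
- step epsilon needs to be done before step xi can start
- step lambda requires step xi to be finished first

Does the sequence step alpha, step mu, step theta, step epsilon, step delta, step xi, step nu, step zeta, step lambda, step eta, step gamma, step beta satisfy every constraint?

No

The sequence places step delta ahead of step lambda.
That contradicts the constraint that step lambda must precede step delta.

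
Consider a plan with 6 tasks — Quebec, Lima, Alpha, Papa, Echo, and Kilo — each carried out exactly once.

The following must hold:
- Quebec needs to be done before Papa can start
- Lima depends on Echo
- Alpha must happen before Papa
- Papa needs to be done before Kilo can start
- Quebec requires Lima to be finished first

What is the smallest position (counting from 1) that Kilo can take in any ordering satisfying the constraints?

6

Working backwards through the constraints from Kilo, its full set of required predecessors is Quebec, Lima, Alpha, Papa, Echo — 5 of them.
So at minimum 5 tasks come before Kilo, putting Kilo no earlier than position 6. That position is achievable by scheduling exactly those predecessors first.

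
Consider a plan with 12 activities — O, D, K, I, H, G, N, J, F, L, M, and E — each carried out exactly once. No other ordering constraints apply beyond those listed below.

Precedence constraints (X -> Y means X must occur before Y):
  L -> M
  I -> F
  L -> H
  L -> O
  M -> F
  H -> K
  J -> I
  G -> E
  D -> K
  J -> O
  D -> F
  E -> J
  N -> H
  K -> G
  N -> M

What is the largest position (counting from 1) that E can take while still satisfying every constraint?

Every activity that must follow E has to come after it. Tracing all chains starting from E, those activities are: O, I, J, F — 4 in total.
So at least 4 activities follow E, putting E no later than position 8. That position is achievable by scheduling everything else first.

8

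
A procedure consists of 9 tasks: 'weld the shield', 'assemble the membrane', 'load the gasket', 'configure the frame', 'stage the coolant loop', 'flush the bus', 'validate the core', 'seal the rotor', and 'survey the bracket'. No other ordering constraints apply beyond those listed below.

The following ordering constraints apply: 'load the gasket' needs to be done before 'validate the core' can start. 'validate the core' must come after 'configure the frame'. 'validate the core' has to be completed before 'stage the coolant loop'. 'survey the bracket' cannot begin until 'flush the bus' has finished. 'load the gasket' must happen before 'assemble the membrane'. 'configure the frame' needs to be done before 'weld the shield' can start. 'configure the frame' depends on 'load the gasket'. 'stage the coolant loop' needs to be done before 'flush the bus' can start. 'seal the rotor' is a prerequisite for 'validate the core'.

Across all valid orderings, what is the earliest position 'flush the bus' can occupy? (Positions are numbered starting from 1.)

6

The tasks that are forced before 'flush the bus', directly or transitively, are 'load the gasket', 'configure the frame', 'stage the coolant loop', 'validate the core', 'seal the rotor'. That's 5 tasks.
So at minimum 5 tasks come before 'flush the bus', putting 'flush the bus' no earlier than position 6. That position is achievable by scheduling exactly those predecessors first.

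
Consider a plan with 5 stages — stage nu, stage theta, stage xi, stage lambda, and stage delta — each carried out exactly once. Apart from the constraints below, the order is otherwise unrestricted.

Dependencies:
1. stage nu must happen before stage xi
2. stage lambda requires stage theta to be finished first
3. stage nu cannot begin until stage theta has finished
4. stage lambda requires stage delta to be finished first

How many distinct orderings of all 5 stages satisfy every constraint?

2 stages have no prerequisites (stage theta, stage delta), so any of them could come first.
Counting all ways to extend the partial order to a total order gives 9.

9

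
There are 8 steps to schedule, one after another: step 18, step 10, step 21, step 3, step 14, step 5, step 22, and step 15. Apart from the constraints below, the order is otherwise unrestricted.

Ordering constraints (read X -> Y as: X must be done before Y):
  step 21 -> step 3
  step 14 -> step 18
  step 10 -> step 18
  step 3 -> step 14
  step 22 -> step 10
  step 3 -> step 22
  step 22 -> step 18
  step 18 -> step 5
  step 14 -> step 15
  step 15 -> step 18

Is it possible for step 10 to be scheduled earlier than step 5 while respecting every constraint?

Yes

The constraints force step 10 before step 5, so yes — every valid ordering has step 10 earlier.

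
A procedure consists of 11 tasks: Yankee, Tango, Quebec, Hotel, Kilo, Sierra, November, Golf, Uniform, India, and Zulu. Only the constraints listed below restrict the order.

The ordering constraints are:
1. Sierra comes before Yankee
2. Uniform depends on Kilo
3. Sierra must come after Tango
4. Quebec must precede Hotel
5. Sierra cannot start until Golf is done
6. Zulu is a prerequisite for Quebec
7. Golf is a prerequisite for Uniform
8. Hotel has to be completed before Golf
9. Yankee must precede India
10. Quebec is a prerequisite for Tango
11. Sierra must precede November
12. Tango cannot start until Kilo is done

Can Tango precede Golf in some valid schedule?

Yes

Nothing in the constraints forces Golf before Tango — there is no chain from Golf to Tango.
That means at least one valid schedule has Tango before Golf.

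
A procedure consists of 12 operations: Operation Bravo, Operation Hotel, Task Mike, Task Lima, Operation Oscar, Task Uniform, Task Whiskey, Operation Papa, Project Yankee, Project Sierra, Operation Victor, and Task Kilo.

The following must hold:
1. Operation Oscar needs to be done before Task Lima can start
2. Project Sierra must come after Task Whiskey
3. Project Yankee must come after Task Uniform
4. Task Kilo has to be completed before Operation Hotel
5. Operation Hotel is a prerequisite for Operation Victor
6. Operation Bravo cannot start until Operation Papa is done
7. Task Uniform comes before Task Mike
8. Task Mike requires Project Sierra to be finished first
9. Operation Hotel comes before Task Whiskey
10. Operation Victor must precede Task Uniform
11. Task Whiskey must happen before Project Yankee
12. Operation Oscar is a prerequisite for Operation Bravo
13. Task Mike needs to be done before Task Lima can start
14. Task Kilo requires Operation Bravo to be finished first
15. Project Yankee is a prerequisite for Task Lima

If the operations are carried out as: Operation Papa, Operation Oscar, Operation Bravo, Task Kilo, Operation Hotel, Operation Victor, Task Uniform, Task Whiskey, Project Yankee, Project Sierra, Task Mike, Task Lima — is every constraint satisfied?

Yes

Going through the constraints one by one, each required predecessor appears earlier in the sequence than its dependent — e.g. Operation Oscar (position 2) is before Task Lima (position 12), as required.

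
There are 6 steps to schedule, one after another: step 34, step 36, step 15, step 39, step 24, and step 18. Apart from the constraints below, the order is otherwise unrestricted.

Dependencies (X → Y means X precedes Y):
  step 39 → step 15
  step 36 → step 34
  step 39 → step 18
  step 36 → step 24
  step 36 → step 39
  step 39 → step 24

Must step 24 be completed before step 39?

No

The constraints actually force step 39 before step 24 (via step 39 → step 24), not the other way around.
So step 24 does not have to come before step 39 — it cannot.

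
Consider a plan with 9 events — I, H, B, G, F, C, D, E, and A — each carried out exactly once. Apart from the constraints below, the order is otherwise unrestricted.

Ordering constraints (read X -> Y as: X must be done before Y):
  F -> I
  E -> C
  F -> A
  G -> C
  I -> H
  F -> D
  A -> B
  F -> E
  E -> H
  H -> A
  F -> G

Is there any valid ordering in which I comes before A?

The constraints force I before A, so yes — every valid ordering has I earlier.

Yes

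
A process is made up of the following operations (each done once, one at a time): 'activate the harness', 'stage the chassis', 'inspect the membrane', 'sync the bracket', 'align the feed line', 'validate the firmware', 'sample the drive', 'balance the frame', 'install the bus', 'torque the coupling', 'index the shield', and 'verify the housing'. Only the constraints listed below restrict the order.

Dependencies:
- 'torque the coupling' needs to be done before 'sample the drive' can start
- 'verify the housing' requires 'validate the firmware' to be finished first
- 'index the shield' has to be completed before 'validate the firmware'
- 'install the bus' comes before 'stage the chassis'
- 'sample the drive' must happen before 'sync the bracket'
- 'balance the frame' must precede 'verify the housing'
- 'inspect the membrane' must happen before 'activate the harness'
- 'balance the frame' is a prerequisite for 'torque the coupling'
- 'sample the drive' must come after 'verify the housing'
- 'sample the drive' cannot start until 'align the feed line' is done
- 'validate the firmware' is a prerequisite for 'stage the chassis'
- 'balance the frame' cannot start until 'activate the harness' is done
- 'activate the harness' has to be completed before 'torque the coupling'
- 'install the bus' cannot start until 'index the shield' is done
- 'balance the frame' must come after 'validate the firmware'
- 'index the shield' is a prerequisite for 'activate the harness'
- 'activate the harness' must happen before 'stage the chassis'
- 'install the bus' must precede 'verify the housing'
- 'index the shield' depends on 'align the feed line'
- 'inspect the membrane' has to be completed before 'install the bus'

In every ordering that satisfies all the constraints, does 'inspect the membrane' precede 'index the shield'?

'inspect the membrane' and 'index the shield' are not related by any chain of constraints.
A valid ordering placing 'index the shield' before 'inspect the membrane' exists, so the answer is no.

No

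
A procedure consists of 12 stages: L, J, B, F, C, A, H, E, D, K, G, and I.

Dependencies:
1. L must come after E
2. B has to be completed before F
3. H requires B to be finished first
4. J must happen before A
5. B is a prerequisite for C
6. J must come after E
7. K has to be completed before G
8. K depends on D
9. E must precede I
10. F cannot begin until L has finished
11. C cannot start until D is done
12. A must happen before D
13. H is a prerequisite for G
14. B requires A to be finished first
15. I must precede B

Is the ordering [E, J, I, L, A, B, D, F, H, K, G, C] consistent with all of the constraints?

Yes

Checking each listed constraint against this order: for instance, B is in position 6 and C in position 12, so that constraint holds — and the remaining constraints check out the same way.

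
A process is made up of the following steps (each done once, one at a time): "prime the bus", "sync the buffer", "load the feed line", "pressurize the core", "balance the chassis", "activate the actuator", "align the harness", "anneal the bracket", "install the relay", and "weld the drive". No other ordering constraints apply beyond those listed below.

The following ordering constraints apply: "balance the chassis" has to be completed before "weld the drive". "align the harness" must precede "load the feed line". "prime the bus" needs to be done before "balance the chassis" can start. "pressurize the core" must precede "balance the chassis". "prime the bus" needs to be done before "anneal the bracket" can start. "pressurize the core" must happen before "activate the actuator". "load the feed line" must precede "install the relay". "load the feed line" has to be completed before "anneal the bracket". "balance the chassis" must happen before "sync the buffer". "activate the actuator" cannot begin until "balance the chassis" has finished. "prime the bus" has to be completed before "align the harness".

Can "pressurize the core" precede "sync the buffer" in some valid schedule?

Yes

Every valid ordering already has "pressurize the core" before "sync the buffer" (the constraints require it), so in particular at least one does.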